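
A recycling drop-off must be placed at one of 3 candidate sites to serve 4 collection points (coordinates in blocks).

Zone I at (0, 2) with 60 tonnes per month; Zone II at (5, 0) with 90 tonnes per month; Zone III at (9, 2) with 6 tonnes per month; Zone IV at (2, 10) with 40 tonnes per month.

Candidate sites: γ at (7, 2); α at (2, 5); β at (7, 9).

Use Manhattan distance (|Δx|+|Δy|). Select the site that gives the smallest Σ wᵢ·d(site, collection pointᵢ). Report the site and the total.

Total weighted distance at each candidate:
  γ (7, 2): total = 1312
  α (2, 5): total = 1280
  β (7, 9): total = 2124
Minimum is at α with total 1280 blocks.

α, total 1280 blocks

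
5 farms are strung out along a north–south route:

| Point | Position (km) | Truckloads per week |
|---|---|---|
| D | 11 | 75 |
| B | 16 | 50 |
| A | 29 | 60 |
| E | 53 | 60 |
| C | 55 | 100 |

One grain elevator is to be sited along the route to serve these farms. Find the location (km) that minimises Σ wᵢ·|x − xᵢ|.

x = 29

For a sum of weighted absolute distances on a line, the optimum is the weighted median (not the mean). Total weight W = 345; half-weight = 172.5.
Sort by position and accumulate weight:
  km 11 (D, w=75) → cum 75
  km 16 (B, w=50) → cum 125
  km 29 (A, w=60) → cum 185  ≥ 172.5 → median here
  km 53 (E, w=60) → cum 245
  km 55 (C, w=100) → cum 345
Optimal location: km 29.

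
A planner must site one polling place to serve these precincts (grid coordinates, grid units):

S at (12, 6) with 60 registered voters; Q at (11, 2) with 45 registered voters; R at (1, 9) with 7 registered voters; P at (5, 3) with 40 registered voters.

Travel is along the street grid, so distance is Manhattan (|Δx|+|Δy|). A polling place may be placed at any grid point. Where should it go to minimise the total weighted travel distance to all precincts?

Manhattan distance separates: Σwᵢ(|x−xᵢ|+|y−yᵢ|) = Σwᵢ|x−xᵢ| + Σwᵢ|y−yᵢ|, so x and y are optimised independently as 1-D weighted medians.
Total weight W = 152; half = 76.
x-coordinate, sorted with cumulative weight:
  x=1 (R, w=7) cum 7
  x=5 (P, w=40) cum 47
  x=11 (Q, w=45) cum 92  ← median
  x=12 (S, w=60) cum 152
⇒ x* = 11
y-coordinate, sorted with cumulative weight:
  y=2 (Q, w=45) cum 45
  y=3 (P, w=40) cum 85  ← median
  y=6 (S, w=60) cum 145
  y=9 (R, w=7) cum 152
⇒ y* = 3

(11, 3)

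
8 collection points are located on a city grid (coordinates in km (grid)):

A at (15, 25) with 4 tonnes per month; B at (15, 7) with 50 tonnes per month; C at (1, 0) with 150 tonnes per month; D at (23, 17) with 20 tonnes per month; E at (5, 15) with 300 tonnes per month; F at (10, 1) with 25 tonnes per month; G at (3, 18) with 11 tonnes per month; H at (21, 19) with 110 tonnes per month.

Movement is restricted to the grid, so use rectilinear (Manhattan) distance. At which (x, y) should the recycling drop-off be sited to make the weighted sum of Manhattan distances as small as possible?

(5, 15)

Manhattan distance separates: Σwᵢ(|x−xᵢ|+|y−yᵢ|) = Σwᵢ|x−xᵢ| + Σwᵢ|y−yᵢ|, so x and y are optimised independently as 1-D weighted medians.
Total weight W = 670; half = 335.
x-coordinate, sorted with cumulative weight:
  x=1 (C, w=150) cum 150
  x=3 (G, w=11) cum 161
  x=5 (E, w=300) cum 461  ← median
  x=10 (F, w=25) cum 486
  x=15 (A, w=4) cum 490
  x=15 (B, w=50) cum 540
  x=21 (H, w=110) cum 650
  x=23 (D, w=20) cum 670
⇒ x* = 5
y-coordinate, sorted with cumulative weight:
  y=0 (C, w=150) cum 150
  y=1 (F, w=25) cum 175
  y=7 (B, w=50) cum 225
  y=15 (E, w=300) cum 525  ← median
  y=17 (D, w=20) cum 545
  y=18 (G, w=11) cum 556
  y=19 (H, w=110) cum 666
  y=25 (A, w=4) cum 670
⇒ y* = 15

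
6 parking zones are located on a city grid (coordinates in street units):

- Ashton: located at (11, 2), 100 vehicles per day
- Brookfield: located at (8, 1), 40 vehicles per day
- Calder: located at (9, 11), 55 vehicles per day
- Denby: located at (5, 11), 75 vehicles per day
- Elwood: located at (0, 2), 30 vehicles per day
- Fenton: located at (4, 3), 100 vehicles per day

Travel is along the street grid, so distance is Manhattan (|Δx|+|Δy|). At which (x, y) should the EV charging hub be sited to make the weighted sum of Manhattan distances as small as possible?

(5, 3)

Manhattan distance separates: Σwᵢ(|x−xᵢ|+|y−yᵢ|) = Σwᵢ|x−xᵢ| + Σwᵢ|y−yᵢ|, so x and y are optimised independently as 1-D weighted medians.
Total weight W = 400; half = 200.
x-coordinate, sorted with cumulative weight:
  x=0 (Elwood, w=30) cum 30
  x=4 (Fenton, w=100) cum 130
  x=5 (Denby, w=75) cum 205  ← median
  x=8 (Brookfield, w=40) cum 245
  x=9 (Calder, w=55) cum 300
  x=11 (Ashton, w=100) cum 400
⇒ x* = 5
y-coordinate, sorted with cumulative weight:
  y=1 (Brookfield, w=40) cum 40
  y=2 (Ashton, w=100) cum 140
  y=2 (Elwood, w=30) cum 170
  y=3 (Fenton, w=100) cum 270  ← median
  y=11 (Calder, w=55) cum 325
  y=11 (Denby, w=75) cum 400
⇒ y* = 3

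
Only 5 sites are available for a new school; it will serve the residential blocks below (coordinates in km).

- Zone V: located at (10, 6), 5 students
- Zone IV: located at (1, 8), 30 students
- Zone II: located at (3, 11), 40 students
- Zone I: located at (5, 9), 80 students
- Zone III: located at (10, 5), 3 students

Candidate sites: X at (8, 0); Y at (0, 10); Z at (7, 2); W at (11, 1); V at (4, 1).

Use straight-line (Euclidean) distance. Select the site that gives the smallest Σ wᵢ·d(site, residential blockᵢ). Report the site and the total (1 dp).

Y, total 688.9 km

Total weighted distance at each candidate:
  X (8, 0): total = 1609.0
  Y (0, 10): total = 688.9
  Z (7, 2): total = 1268.6
  W (11, 1): total = 1716.3
  V (4, 1): total = 1336.1
Minimum is at Y with total 688.9 km.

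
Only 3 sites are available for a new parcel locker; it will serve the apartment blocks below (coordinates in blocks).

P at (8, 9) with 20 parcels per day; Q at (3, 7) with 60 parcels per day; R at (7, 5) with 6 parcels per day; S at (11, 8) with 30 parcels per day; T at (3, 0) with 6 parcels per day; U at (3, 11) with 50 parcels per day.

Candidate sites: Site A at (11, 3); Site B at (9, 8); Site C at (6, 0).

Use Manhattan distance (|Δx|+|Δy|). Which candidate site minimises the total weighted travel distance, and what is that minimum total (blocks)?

Site B, total 1084 blocks

Total weighted distance at each candidate:
  Site A (11, 3): total = 1952
  Site B (9, 8): total = 1084
  Site C (6, 0): total = 1964
Minimum is at Site B with total 1084 blocks.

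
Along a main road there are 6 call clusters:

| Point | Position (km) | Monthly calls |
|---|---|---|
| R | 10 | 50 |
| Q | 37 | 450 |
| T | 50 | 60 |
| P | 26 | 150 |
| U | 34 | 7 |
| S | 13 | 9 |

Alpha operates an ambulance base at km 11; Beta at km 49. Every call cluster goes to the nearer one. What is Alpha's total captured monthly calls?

209

The indifferent point is the midpoint (11+49)/2 = 30; call clusters left of it (closer to Alpha at 11) go to Alpha, those right go to Beta.
  R at 10 (w=50) → Alpha
  S at 13 (w=9) → Alpha
  P at 26 (w=150) → Alpha
  U at 34 (w=7) → Beta
  Q at 37 (w=450) → Beta
  T at 50 (w=60) → Beta
Alpha captures 209; Beta captures 517.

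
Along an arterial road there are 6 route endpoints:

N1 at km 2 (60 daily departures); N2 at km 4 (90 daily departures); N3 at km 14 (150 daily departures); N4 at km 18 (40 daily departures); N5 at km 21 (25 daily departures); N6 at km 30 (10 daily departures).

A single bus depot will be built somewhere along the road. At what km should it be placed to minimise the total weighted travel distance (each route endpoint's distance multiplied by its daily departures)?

For a sum of weighted absolute distances on a line, the optimum is the weighted median (not the mean). Total weight W = 375; half-weight = 187.5.
Sort by position and accumulate weight:
  km 2 (N1, w=60) → cum 60
  km 4 (N2, w=90) → cum 150
  km 14 (N3, w=150) → cum 300  ≥ 187.5 → median here
  km 18 (N4, w=40) → cum 340
  km 21 (N5, w=25) → cum 365
  km 30 (N6, w=10) → cum 375
Optimal location: km 14.

x = 14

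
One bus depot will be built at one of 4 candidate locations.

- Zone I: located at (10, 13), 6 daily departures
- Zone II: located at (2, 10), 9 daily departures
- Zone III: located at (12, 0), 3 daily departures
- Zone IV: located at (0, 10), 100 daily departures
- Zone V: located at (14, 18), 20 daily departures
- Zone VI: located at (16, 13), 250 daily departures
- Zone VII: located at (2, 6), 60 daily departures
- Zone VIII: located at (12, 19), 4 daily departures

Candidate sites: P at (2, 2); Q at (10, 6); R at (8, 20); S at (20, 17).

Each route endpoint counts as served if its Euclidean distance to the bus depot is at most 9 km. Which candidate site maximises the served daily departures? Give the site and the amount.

Coverage radius r = 9 km; a point is covered iff (Δx)²+(Δy)² ≤ 9² = 81.
  P (2, 2): covers {Zone II, Zone IV, Zone VII} → 169
  Q (10, 6): covers {Zone I, Zone II, Zone III, Zone VII} → 78
  R (8, 20): covers {Zone I, Zone V, Zone VIII} → 30
  S (20, 17): covers {Zone V, Zone VI, Zone VIII} → 274
Maximum coverage at S: 274 daily departures.

S, covering 274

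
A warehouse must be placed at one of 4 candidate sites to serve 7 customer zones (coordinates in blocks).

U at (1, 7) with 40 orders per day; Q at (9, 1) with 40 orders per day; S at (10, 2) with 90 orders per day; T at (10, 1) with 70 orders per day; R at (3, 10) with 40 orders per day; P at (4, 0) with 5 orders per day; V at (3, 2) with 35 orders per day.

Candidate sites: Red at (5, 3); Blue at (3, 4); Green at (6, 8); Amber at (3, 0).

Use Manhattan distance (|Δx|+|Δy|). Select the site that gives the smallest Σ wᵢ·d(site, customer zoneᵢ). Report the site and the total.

Red, total 2075 blocks

Total weighted distance at each candidate:
  Red (5, 3): total = 2075
  Blue (3, 4): total = 2405
  Green (6, 8): total = 2875
  Amber (3, 0): total = 2485
Minimum is at Red with total 2075 blocks.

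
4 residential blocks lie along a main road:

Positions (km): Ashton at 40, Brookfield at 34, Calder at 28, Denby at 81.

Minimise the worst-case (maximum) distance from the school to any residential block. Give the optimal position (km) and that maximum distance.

location 54.5, max distance 26.5

The 1-center on a line is the midpoint of the two extreme points: leftmost at 28, rightmost at 81.
Optimal location = (28 + 81)/2 = 54.5; maximum distance = (81 − 28)/2 = 26.5.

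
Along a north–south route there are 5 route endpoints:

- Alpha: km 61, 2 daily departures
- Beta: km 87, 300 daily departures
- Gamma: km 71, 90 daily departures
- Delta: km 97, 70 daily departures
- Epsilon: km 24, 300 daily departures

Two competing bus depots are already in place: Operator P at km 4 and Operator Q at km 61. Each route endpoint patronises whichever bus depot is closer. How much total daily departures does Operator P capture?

The indifferent point is the midpoint (4+61)/2 = 32.5; route endpoints left of it (closer to Operator P at 4) go to Operator P, those right go to Operator Q.
  Epsilon at 24 (w=300) → Operator P
  Alpha at 61 (w=2) → Operator Q
  Gamma at 71 (w=90) → Operator Q
  Beta at 87 (w=300) → Operator Q
  Delta at 97 (w=70) → Operator Q
Operator P captures 300; Operator Q captures 462.

300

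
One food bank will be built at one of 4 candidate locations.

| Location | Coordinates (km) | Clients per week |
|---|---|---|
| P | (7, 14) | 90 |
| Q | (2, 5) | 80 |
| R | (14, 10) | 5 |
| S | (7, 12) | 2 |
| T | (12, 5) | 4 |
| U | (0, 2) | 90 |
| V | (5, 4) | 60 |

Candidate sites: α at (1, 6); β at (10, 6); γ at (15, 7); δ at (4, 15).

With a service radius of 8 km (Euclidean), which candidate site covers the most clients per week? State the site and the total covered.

α, covering 230

Coverage radius r = 8 km; a point is covered iff (Δx)²+(Δy)² ≤ 8² = 64.
  α (1, 6): covers {Q, U, V} → 230
  β (10, 6): covers {R, S, T, V} → 71
  γ (15, 7): covers {R, T} → 9
  δ (4, 15): covers {P, S} → 92
Maximum coverage at α: 230 clients per week.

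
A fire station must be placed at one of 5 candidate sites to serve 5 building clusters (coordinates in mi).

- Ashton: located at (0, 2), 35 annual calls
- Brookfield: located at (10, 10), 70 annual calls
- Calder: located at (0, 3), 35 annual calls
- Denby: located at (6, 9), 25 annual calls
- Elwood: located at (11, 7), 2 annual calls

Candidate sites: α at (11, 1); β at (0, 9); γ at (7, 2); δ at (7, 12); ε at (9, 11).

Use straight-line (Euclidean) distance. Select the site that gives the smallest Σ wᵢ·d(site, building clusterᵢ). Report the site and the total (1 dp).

Total weighted distance at each candidate:
  α (11, 1): total = 1659.6
  β (0, 9): total = 1330.9
  γ (7, 2): total = 1280.2
  δ (7, 12): total = 1170.5
  ε (9, 11): total = 1065.0
Minimum is at ε with total 1065.0 mi.

ε, total 1065.0 mi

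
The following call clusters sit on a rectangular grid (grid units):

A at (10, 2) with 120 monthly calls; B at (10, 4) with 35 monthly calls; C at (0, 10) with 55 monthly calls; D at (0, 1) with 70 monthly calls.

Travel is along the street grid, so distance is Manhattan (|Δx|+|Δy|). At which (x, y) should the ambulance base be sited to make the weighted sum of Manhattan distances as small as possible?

Manhattan distance separates: Σwᵢ(|x−xᵢ|+|y−yᵢ|) = Σwᵢ|x−xᵢ| + Σwᵢ|y−yᵢ|, so x and y are optimised independently as 1-D weighted medians.
Total weight W = 280; half = 140.
x-coordinate, sorted with cumulative weight:
  x=0 (C, w=55) cum 55
  x=0 (D, w=70) cum 125
  x=10 (A, w=120) cum 245  ← median
  x=10 (B, w=35) cum 280
⇒ x* = 10
y-coordinate, sorted with cumulative weight:
  y=1 (D, w=70) cum 70
  y=2 (A, w=120) cum 190  ← median
  y=4 (B, w=35) cum 225
  y=10 (C, w=55) cum 280
⇒ y* = 2

(10, 2)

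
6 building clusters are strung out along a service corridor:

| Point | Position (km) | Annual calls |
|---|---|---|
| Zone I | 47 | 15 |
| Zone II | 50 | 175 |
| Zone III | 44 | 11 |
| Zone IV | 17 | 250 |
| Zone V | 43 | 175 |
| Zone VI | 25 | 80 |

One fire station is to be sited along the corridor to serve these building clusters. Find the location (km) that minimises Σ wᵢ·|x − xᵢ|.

For a sum of weighted absolute distances on a line, the optimum is the weighted median (not the mean). Total weight W = 706; half-weight = 353.
Sort by position and accumulate weight:
  km 17 (Zone IV, w=250) → cum 250
  km 25 (Zone VI, w=80) → cum 330
  km 43 (Zone V, w=175) → cum 505  ≥ 353 → median here
  km 44 (Zone III, w=11) → cum 516
  km 47 (Zone I, w=15) → cum 531
  km 50 (Zone II, w=175) → cum 706
Optimal location: km 43.

x = 43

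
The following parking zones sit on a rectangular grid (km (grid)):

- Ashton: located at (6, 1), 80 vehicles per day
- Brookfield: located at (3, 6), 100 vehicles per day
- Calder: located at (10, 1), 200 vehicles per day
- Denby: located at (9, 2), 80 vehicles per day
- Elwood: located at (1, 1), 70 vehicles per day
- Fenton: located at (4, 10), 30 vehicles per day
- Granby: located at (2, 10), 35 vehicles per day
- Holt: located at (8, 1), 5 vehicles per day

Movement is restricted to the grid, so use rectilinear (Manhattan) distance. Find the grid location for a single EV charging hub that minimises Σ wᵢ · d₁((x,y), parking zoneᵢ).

(6, 1)

Manhattan distance separates: Σwᵢ(|x−xᵢ|+|y−yᵢ|) = Σwᵢ|x−xᵢ| + Σwᵢ|y−yᵢ|, so x and y are optimised independently as 1-D weighted medians.
Total weight W = 600; half = 300.
x-coordinate, sorted with cumulative weight:
  x=1 (Elwood, w=70) cum 70
  x=2 (Granby, w=35) cum 105
  x=3 (Brookfield, w=100) cum 205
  x=4 (Fenton, w=30) cum 235
  x=6 (Ashton, w=80) cum 315  ← median
  x=8 (Holt, w=5) cum 320
  x=9 (Denby, w=80) cum 400
  x=10 (Calder, w=200) cum 600
⇒ x* = 6
y-coordinate, sorted with cumulative weight:
  y=1 (Ashton, w=80) cum 80
  y=1 (Calder, w=200) cum 280
  y=1 (Elwood, w=70) cum 350  ← median
  y=1 (Holt, w=5) cum 355
  y=2 (Denby, w=80) cum 435
  y=6 (Brookfield, w=100) cum 535
  y=10 (Fenton, w=30) cum 565
  y=10 (Granby, w=35) cum 600
⇒ y* = 1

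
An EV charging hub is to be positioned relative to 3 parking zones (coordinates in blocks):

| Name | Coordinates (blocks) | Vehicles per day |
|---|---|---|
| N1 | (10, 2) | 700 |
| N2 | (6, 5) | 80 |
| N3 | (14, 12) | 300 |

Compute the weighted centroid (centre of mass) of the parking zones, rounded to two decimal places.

(10.81, 5.00)

The minimiser of Σwᵢ‖p−pᵢ‖² is the weighted centroid p* = (Σwᵢpᵢ)/(Σwᵢ).
Σwᵢ = 1080.
Σwᵢxᵢ = 700·10 + 80·6 + 300·14 = 11680.
Σwᵢyᵢ = 700·2 + 80·5 + 300·12 = 5400.
x* = 11680/1080 = 10.81, y* = 5400/1080 = 5.00.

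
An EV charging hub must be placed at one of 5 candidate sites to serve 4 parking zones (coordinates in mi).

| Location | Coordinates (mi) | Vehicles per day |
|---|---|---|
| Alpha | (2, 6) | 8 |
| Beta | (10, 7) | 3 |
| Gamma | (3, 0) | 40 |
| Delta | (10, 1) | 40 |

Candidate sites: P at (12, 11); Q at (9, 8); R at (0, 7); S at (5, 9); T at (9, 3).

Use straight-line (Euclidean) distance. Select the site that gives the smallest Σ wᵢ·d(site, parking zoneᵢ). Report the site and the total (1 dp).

Total weighted distance at each candidate:
  P (12, 11): total = 1079.3
  Q (9, 8): total = 745.3
  R (0, 7): total = 819.0
  S (5, 9): total = 796.2
  T (9, 3): total = 431.1
Minimum is at T with total 431.1 mi.

T, total 431.1 mi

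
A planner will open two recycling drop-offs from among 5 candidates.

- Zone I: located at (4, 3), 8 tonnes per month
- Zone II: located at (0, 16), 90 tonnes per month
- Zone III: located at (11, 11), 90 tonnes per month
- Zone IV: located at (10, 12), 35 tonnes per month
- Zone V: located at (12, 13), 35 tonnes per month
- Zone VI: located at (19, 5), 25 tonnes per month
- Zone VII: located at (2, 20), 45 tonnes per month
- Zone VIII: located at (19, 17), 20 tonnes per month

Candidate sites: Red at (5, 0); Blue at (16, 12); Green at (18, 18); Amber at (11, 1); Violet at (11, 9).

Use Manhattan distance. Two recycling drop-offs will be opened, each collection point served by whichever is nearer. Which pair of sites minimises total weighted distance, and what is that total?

Evaluate every pair (each demand assigned to the nearer of the two):
  {Green, Violet}: total = 3369
  {Blue, Violet}: total = 3529
  {Red, Violet}: total = 3667
  {Amber, Violet}: total = 3707
  {Blue, Green}: total = 3993
  {Red, Blue}: total = 4157
  {Blue, Amber}: total = 4197
  {Green, Amber}: total = 4727
  {Red, Green}: total = 5167
  {Red, Amber}: total = 5512
Best pair: {Green, Violet} with total 3369.

{Green, Violet}, total 3369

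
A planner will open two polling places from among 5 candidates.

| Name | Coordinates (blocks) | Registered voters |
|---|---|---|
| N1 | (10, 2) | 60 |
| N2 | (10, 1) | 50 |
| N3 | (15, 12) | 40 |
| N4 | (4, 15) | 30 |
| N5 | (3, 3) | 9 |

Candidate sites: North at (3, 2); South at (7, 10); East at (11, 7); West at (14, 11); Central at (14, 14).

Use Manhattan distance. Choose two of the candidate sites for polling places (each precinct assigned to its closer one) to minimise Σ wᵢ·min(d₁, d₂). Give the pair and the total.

{East, Central}, total 1268

Evaluate every pair (each demand assigned to the nearer of the two):
  {East, Central}: total = 1268
  {North, Central}: total = 1279
  {East, West}: total = 1318
  {North, West}: total = 1329
  {South, East}: total = 1409
  {North, South}: total = 1469
  {North, East}: total = 1499
  {South, West}: total = 1679
  {South, Central}: total = 1719
  {West, Central}: total = 2061
Best pair: {East, Central} with total 1268.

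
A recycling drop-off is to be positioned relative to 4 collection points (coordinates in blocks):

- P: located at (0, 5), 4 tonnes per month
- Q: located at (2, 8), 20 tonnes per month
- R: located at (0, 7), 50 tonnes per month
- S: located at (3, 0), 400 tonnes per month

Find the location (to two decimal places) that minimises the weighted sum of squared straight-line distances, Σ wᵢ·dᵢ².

The minimiser of Σwᵢ‖p−pᵢ‖² is the weighted centroid p* = (Σwᵢpᵢ)/(Σwᵢ).
Σwᵢ = 474.
Σwᵢxᵢ = 4·0 + 20·2 + 50·0 + 400·3 = 1240.
Σwᵢyᵢ = 4·5 + 20·8 + 50·7 + 400·0 = 530.
x* = 1240/474 = 2.62, y* = 530/474 = 1.12.

(2.62, 1.12)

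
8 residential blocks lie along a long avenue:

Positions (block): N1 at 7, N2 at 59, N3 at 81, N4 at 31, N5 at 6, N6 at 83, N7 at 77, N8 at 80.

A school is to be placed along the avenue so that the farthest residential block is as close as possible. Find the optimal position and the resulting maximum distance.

location 44.5, max distance 38.5

The 1-center on a line is the midpoint of the two extreme points: leftmost at 6, rightmost at 83.
Optimal location = (6 + 83)/2 = 44.5; maximum distance = (83 − 6)/2 = 38.5.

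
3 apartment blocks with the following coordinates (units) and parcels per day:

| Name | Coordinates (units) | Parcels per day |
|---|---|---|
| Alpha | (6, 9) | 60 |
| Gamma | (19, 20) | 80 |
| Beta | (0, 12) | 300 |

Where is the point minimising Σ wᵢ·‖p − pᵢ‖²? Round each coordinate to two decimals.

(4.27, 13.05)

The minimiser of Σwᵢ‖p−pᵢ‖² is the weighted centroid p* = (Σwᵢpᵢ)/(Σwᵢ).
Σwᵢ = 440.
Σwᵢxᵢ = 60·6 + 80·19 + 300·0 = 1880.
Σwᵢyᵢ = 60·9 + 80·20 + 300·12 = 5740.
x* = 1880/440 = 4.27, y* = 5740/440 = 13.05.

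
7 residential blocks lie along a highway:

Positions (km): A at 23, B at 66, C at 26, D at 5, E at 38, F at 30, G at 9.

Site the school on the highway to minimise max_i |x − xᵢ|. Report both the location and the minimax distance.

The 1-center on a line is the midpoint of the two extreme points: leftmost at 5, rightmost at 66.
Optimal location = (5 + 66)/2 = 35.5; maximum distance = (66 − 5)/2 = 30.5.

location 35.5, max distance 30.5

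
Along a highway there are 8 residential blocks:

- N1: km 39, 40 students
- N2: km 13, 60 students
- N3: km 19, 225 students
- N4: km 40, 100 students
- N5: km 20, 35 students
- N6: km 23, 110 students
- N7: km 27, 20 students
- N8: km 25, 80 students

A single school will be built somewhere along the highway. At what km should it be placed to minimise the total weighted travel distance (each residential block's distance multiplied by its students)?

For a sum of weighted absolute distances on a line, the optimum is the weighted median (not the mean). Total weight W = 670; half-weight = 335.
Sort by position and accumulate weight:
  km 13 (N2, w=60) → cum 60
  km 19 (N3, w=225) → cum 285
  km 20 (N5, w=35) → cum 320
  km 23 (N6, w=110) → cum 430  ≥ 335 → median here
  km 25 (N8, w=80) → cum 510
  km 27 (N7, w=20) → cum 530
  km 39 (N1, w=40) → cum 570
  km 40 (N4, w=100) → cum 670
Optimal location: km 23.

x = 23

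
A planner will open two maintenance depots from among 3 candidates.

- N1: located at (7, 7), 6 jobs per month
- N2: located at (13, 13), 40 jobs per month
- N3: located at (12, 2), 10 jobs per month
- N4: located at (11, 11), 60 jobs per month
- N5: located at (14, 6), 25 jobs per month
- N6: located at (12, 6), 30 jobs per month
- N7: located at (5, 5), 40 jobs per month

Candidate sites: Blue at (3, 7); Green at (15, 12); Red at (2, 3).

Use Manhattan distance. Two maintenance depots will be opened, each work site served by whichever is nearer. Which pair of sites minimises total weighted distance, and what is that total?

Evaluate every pair (each demand assigned to the nearer of the two):
  {Blue, Green}: total = 1179
  {Green, Red}: total = 1229
  {Blue, Red}: total = 2254
Best pair: {Blue, Green} with total 1179.

{Blue, Green}, total 1179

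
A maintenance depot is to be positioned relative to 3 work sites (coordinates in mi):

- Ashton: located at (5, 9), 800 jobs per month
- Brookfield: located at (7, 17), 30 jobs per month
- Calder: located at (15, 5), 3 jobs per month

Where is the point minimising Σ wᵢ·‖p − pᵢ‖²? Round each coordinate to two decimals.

The minimiser of Σwᵢ‖p−pᵢ‖² is the weighted centroid p* = (Σwᵢpᵢ)/(Σwᵢ).
Σwᵢ = 833.
Σwᵢxᵢ = 800·5 + 30·7 + 3·15 = 4255.
Σwᵢyᵢ = 800·9 + 30·17 + 3·5 = 7725.
x* = 4255/833 = 5.11, y* = 7725/833 = 9.27.

(5.11, 9.27)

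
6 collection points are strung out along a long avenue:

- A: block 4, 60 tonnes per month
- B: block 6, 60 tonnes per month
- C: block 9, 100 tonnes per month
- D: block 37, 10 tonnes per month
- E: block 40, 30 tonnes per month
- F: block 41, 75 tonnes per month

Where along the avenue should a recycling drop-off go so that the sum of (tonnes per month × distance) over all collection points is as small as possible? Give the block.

For a sum of weighted absolute distances on a line, the optimum is the weighted median (not the mean). Total weight W = 335; half-weight = 167.5.
Sort by position and accumulate weight:
  block 4 (A, w=60) → cum 60
  block 6 (B, w=60) → cum 120
  block 9 (C, w=100) → cum 220  ≥ 167.5 → median here
  block 37 (D, w=10) → cum 230
  block 40 (E, w=30) → cum 260
  block 41 (F, w=75) → cum 335
Optimal location: block 9.

x = 9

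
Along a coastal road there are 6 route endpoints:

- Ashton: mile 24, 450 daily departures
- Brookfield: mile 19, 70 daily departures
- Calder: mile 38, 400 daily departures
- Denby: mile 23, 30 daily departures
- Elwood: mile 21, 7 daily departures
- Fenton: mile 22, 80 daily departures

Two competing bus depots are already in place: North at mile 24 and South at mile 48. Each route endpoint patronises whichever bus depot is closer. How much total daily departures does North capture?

637

The indifferent point is the midpoint (24+48)/2 = 36; route endpoints left of it (closer to North at 24) go to North, those right go to South.
  Brookfield at 19 (w=70) → North
  Elwood at 21 (w=7) → North
  Fenton at 22 (w=80) → North
  Denby at 23 (w=30) → North
  Ashton at 24 (w=450) → North
  Calder at 38 (w=400) → South
North captures 637; South captures 400.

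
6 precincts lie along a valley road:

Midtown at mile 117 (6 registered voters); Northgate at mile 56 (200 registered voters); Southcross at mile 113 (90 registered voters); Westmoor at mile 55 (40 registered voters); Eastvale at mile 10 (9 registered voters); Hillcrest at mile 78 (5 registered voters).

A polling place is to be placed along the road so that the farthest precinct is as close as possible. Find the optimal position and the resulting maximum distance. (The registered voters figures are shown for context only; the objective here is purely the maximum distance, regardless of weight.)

The 1-center on a line is the midpoint of the two extreme points: leftmost at 10, rightmost at 117.
Optimal location = (10 + 117)/2 = 63.5; maximum distance = (117 − 10)/2 = 53.5.

location 63.5, max distance 53.5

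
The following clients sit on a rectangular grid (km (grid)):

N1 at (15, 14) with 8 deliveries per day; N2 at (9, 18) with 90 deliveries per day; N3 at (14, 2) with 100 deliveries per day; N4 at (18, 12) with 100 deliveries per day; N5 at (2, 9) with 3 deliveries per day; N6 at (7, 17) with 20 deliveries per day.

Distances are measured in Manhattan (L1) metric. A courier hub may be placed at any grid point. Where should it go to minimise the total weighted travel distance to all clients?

(14, 12)

Manhattan distance separates: Σwᵢ(|x−xᵢ|+|y−yᵢ|) = Σwᵢ|x−xᵢ| + Σwᵢ|y−yᵢ|, so x and y are optimised independently as 1-D weighted medians.
Total weight W = 321; half = 160.5.
x-coordinate, sorted with cumulative weight:
  x=2 (N5, w=3) cum 3
  x=7 (N6, w=20) cum 23
  x=9 (N2, w=90) cum 113
  x=14 (N3, w=100) cum 213  ← median
  x=15 (N1, w=8) cum 221
  x=18 (N4, w=100) cum 321
⇒ x* = 14
y-coordinate, sorted with cumulative weight:
  y=2 (N3, w=100) cum 100
  y=9 (N5, w=3) cum 103
  y=12 (N4, w=100) cum 203  ← median
  y=14 (N1, w=8) cum 211
  y=17 (N6, w=20) cum 231
  y=18 (N2, w=90) cum 321
⇒ y* = 12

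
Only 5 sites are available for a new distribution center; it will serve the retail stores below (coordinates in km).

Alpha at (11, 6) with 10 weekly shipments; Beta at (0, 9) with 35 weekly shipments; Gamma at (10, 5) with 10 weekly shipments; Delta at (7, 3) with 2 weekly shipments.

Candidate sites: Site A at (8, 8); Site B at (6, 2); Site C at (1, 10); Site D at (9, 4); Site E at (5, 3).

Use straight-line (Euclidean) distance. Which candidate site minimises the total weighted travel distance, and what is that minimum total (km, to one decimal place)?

Site C, total 278.6 km

Total weighted distance at each candidate:
  Site A (8, 8): total = 364.5
  Site B (6, 2): total = 439.5
  Site C (1, 10): total = 278.6
  Site D (9, 4): total = 407.2
  Site E (5, 3): total = 398.3
Minimum is at Site C with total 278.6 km.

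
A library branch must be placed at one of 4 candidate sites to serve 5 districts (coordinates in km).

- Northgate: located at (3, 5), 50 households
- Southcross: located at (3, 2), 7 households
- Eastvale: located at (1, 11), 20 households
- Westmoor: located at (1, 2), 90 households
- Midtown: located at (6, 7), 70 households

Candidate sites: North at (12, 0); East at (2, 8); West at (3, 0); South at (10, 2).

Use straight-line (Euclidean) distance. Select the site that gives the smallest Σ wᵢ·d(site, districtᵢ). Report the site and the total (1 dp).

Total weighted distance at each candidate:
  North (12, 0): total = 2542.0
  East (2, 8): total = 1100.0
  West (3, 0): total = 1275.3
  South (10, 2): total = 1942.6
Minimum is at East with total 1100.0 km.

East, total 1100.0 km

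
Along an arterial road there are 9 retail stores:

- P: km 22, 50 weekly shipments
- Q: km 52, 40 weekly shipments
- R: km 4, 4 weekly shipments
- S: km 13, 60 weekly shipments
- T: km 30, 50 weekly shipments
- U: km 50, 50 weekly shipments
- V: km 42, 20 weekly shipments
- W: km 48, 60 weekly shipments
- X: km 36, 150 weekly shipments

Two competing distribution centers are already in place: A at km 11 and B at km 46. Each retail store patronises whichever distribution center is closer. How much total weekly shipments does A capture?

The indifferent point is the midpoint (11+46)/2 = 28.5; retail stores left of it (closer to A at 11) go to A, those right go to B.
  R at 4 (w=4) → A
  S at 13 (w=60) → A
  P at 22 (w=50) → A
  T at 30 (w=50) → B
  X at 36 (w=150) → B
  V at 42 (w=20) → B
  W at 48 (w=60) → B
  U at 50 (w=50) → B
  Q at 52 (w=40) → B
A captures 114; B captures 370.

114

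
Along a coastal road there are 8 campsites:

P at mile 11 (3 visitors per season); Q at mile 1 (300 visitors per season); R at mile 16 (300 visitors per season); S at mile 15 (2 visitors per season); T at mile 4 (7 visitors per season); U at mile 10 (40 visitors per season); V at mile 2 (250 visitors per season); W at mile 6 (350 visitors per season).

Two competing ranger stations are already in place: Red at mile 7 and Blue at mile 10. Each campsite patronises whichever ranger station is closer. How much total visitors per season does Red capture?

907

The indifferent point is the midpoint (7+10)/2 = 8.5; campsites left of it (closer to Red at 7) go to Red, those right go to Blue.
  Q at 1 (w=300) → Red
  V at 2 (w=250) → Red
  T at 4 (w=7) → Red
  W at 6 (w=350) → Red
  U at 10 (w=40) → Blue
  P at 11 (w=3) → Blue
  S at 15 (w=2) → Blue
  R at 16 (w=300) → Blue
Red captures 907; Blue captures 345.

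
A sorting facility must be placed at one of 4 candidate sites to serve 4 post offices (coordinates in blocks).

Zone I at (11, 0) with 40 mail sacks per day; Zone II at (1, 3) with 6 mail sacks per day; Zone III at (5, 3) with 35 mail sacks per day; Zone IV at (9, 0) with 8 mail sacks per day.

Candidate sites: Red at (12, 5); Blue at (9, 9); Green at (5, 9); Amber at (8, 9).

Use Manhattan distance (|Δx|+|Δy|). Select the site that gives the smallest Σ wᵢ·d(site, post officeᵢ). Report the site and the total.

Red, total 697 blocks

Total weighted distance at each candidate:
  Red (12, 5): total = 697
  Blue (9, 9): total = 946
  Green (5, 9): total = 974
  Amber (8, 9): total = 953
Minimum is at Red with total 697 blocks.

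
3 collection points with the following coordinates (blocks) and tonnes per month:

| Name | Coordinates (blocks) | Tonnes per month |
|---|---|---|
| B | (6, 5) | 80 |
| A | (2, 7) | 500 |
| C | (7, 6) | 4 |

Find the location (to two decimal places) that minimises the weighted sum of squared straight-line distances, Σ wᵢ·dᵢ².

The minimiser of Σwᵢ‖p−pᵢ‖² is the weighted centroid p* = (Σwᵢpᵢ)/(Σwᵢ).
Σwᵢ = 584.
Σwᵢxᵢ = 80·6 + 500·2 + 4·7 = 1508.
Σwᵢyᵢ = 80·5 + 500·7 + 4·6 = 3924.
x* = 1508/584 = 2.58, y* = 3924/584 = 6.72.

(2.58, 6.72)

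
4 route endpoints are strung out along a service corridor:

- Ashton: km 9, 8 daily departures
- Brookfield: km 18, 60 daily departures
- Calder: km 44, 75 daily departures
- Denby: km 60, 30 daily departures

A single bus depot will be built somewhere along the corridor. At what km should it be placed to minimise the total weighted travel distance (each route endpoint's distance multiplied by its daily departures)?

For a sum of weighted absolute distances on a line, the optimum is the weighted median (not the mean). Total weight W = 173; half-weight = 86.5.
Sort by position and accumulate weight:
  km 9 (Ashton, w=8) → cum 8
  km 18 (Brookfield, w=60) → cum 68
  km 44 (Calder, w=75) → cum 143  ≥ 86.5 → median here
  km 60 (Denby, w=30) → cum 173
Optimal location: km 44.

x = 44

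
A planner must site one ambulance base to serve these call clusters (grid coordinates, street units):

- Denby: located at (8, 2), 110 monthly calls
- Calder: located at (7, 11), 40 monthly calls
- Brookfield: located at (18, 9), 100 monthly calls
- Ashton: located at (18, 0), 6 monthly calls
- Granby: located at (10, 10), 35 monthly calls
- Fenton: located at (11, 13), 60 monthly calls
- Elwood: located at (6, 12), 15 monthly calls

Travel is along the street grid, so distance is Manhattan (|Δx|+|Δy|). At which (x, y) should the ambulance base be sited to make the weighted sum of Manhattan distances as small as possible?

(10, 9)

Manhattan distance separates: Σwᵢ(|x−xᵢ|+|y−yᵢ|) = Σwᵢ|x−xᵢ| + Σwᵢ|y−yᵢ|, so x and y are optimised independently as 1-D weighted medians.
Total weight W = 366; half = 183.
x-coordinate, sorted with cumulative weight:
  x=6 (Elwood, w=15) cum 15
  x=7 (Calder, w=40) cum 55
  x=8 (Denby, w=110) cum 165
  x=10 (Granby, w=35) cum 200  ← median
  x=11 (Fenton, w=60) cum 260
  x=18 (Brookfield, w=100) cum 360
  x=18 (Ashton, w=6) cum 366
⇒ x* = 10
y-coordinate, sorted with cumulative weight:
  y=0 (Ashton, w=6) cum 6
  y=2 (Denby, w=110) cum 116
  y=9 (Brookfield, w=100) cum 216  ← median
  y=10 (Granby, w=35) cum 251
  y=11 (Calder, w=40) cum 291
  y=12 (Elwood, w=15) cum 306
  y=13 (Fenton, w=60) cum 366
⇒ y* = 9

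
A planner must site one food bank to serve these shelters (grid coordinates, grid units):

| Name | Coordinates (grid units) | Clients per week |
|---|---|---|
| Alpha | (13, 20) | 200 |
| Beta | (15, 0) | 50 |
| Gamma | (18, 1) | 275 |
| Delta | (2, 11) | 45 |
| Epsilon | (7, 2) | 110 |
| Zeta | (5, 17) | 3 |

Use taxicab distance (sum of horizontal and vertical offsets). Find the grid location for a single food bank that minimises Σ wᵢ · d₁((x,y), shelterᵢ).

Manhattan distance separates: Σwᵢ(|x−xᵢ|+|y−yᵢ|) = Σwᵢ|x−xᵢ| + Σwᵢ|y−yᵢ|, so x and y are optimised independently as 1-D weighted medians.
Total weight W = 683; half = 341.5.
x-coordinate, sorted with cumulative weight:
  x=2 (Delta, w=45) cum 45
  x=5 (Zeta, w=3) cum 48
  x=7 (Epsilon, w=110) cum 158
  x=13 (Alpha, w=200) cum 358  ← median
  x=15 (Beta, w=50) cum 408
  x=18 (Gamma, w=275) cum 683
⇒ x* = 13
y-coordinate, sorted with cumulative weight:
  y=0 (Beta, w=50) cum 50
  y=1 (Gamma, w=275) cum 325
  y=2 (Epsilon, w=110) cum 435  ← median
  y=11 (Delta, w=45) cum 480
  y=17 (Zeta, w=3) cum 483
  y=20 (Alpha, w=200) cum 683
⇒ y* = 2

(13, 2)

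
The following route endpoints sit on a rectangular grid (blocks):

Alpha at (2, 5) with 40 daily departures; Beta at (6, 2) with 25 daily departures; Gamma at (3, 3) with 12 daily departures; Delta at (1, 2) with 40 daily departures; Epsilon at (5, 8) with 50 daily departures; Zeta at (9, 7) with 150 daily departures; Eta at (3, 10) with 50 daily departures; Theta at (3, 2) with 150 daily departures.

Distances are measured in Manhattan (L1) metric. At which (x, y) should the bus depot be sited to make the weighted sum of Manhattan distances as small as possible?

Manhattan distance separates: Σwᵢ(|x−xᵢ|+|y−yᵢ|) = Σwᵢ|x−xᵢ| + Σwᵢ|y−yᵢ|, so x and y are optimised independently as 1-D weighted medians.
Total weight W = 517; half = 258.5.
x-coordinate, sorted with cumulative weight:
  x=1 (Delta, w=40) cum 40
  x=2 (Alpha, w=40) cum 80
  x=3 (Gamma, w=12) cum 92
  x=3 (Eta, w=50) cum 142
  x=3 (Theta, w=150) cum 292  ← median
  x=5 (Epsilon, w=50) cum 342
  x=6 (Beta, w=25) cum 367
  x=9 (Zeta, w=150) cum 517
⇒ x* = 3
y-coordinate, sorted with cumulative weight:
  y=2 (Beta, w=25) cum 25
  y=2 (Delta, w=40) cum 65
  y=2 (Theta, w=150) cum 215
  y=3 (Gamma, w=12) cum 227
  y=5 (Alpha, w=40) cum 267  ← median
  y=7 (Zeta, w=150) cum 417
  y=8 (Epsilon, w=50) cum 467
  y=10 (Eta, w=50) cum 517
⇒ y* = 5

(3, 5)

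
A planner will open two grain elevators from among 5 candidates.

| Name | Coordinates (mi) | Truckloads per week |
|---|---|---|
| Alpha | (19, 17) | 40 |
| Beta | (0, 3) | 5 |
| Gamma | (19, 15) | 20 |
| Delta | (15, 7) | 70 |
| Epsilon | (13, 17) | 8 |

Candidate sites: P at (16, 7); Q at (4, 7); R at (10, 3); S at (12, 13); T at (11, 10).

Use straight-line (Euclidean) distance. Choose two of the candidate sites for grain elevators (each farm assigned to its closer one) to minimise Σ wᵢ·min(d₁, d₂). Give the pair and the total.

{P, S}, total 649.2

Evaluate every pair (each demand assigned to the nearer of the two):
  {P, S}: total = 649.2
  {P, Q}: total = 770.3
  {P, T}: total = 781.9
  {P, R}: total = 792.0
  {S, T}: total = 916.3
  {Q, S}: total = 998.9
  {R, S}: total = 999.3
  {Q, T}: total = 1050.4
  {R, T}: total = 1072.1
  {Q, R}: total = 1549.9
Best pair: {P, S} with total 649.2.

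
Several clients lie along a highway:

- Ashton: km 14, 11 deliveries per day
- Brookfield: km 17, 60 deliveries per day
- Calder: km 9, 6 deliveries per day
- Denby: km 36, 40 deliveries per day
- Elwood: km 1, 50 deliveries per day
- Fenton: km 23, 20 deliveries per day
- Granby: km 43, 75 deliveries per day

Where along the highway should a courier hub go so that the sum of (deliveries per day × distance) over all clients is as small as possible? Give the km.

x = 23

For a sum of weighted absolute distances on a line, the optimum is the weighted median (not the mean). Total weight W = 262; half-weight = 131.
Sort by position and accumulate weight:
  km 1 (Elwood, w=50) → cum 50
  km 9 (Calder, w=6) → cum 56
  km 14 (Ashton, w=11) → cum 67
  km 17 (Brookfield, w=60) → cum 127
  km 23 (Fenton, w=20) → cum 147  ≥ 131 → median here
  km 36 (Denby, w=40) → cum 187
  km 43 (Granby, w=75) → cum 262
Optimal location: km 23.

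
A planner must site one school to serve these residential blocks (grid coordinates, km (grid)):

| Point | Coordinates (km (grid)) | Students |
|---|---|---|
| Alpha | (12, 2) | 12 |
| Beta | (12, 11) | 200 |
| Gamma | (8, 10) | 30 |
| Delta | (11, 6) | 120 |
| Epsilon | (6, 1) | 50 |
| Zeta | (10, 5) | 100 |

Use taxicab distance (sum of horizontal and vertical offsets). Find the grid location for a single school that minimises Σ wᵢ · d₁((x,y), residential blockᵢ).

(11, 6)

Manhattan distance separates: Σwᵢ(|x−xᵢ|+|y−yᵢ|) = Σwᵢ|x−xᵢ| + Σwᵢ|y−yᵢ|, so x and y are optimised independently as 1-D weighted medians.
Total weight W = 512; half = 256.
x-coordinate, sorted with cumulative weight:
  x=6 (Epsilon, w=50) cum 50
  x=8 (Gamma, w=30) cum 80
  x=10 (Zeta, w=100) cum 180
  x=11 (Delta, w=120) cum 300  ← median
  x=12 (Alpha, w=12) cum 312
  x=12 (Beta, w=200) cum 512
⇒ x* = 11
y-coordinate, sorted with cumulative weight:
  y=1 (Epsilon, w=50) cum 50
  y=2 (Alpha, w=12) cum 62
  y=5 (Zeta, w=100) cum 162
  y=6 (Delta, w=120) cum 282  ← median
  y=10 (Gamma, w=30) cum 312
  y=11 (Beta, w=200) cum 512
⇒ y* = 6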